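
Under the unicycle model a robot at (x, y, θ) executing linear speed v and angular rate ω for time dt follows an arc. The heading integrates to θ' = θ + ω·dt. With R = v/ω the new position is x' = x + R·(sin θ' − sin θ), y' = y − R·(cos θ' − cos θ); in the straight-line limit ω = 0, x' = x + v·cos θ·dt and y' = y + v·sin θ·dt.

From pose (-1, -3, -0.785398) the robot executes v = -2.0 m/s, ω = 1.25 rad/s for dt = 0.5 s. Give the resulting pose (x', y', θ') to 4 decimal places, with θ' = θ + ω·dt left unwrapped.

θ' = -0.7854 + 1.25·0.5 = -0.1604
R = v/ω = -2.0/1.25 = -1.6000
x' = -1 + -1.6000·(sin -0.1604 − sin -0.7854) = -1.8758
y' = -3 − -1.6000·(cos -0.1604 − cos -0.7854) = -2.5519

(-1.8758, -2.5519, -0.1604)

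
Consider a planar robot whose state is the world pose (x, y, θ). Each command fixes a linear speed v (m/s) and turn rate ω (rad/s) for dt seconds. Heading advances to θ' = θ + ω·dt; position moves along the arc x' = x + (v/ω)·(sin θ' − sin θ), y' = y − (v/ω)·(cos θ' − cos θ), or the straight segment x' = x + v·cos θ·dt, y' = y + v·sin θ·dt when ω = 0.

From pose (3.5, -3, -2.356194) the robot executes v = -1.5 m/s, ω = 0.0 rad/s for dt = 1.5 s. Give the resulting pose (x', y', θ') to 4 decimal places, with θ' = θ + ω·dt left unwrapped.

θ' = -2.3562 + 0.0·1.5 = -2.3562
ω = 0 → straight: x' = 3.5 + -1.5·cos(-2.3562)·1.5 = 5.0910
y' = -3 + -1.5·sin(-2.3562)·1.5 = -1.4090

(5.0910, -1.4090, -2.3562)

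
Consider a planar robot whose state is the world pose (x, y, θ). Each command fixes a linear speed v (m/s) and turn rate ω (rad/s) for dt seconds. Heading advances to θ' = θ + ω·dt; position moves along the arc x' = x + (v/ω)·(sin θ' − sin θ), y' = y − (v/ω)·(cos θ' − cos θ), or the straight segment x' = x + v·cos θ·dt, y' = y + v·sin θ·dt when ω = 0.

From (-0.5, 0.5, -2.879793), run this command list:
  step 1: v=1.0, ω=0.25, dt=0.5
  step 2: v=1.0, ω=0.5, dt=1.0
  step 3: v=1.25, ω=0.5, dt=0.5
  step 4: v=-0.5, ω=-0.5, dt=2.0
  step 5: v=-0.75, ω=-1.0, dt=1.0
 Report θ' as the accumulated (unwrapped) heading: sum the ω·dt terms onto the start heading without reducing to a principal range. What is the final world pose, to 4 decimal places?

step 1: θ'=-2.7548 (R=4.0000) → pose (-0.9736, 0.3408, -2.7548)
step 2: θ'=-2.2548 (R=2.0000) → pose (-1.7693, -0.2477, -2.2548)
step 3: θ'=-2.0048 (R=2.5000) → pose (-2.0999, -0.7762, -2.0048)
step 4: θ'=-3.0048 (R=1.0000) → pose (-1.3290, -0.2060, -3.0048)
step 5: θ'=-4.0048 (R=0.7500) → pose (-0.6567, -0.4615, -4.0048)

(-0.6567, -0.4615, -4.0048)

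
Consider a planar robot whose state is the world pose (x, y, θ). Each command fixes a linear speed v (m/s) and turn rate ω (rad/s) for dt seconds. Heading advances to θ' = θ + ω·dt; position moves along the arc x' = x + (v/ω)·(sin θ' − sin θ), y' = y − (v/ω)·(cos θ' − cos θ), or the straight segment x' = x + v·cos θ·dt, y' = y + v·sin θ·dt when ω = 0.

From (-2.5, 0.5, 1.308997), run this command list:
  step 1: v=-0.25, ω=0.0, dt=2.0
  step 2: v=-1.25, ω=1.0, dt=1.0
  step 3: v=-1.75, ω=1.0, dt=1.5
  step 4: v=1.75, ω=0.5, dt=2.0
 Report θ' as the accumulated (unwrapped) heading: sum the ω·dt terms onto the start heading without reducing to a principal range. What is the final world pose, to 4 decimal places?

(-1.2864, -4.4311, 4.8090)

step 1: θ'=1.3090 (straight) → pose (-2.6294, 0.0170, 1.3090)
step 2: θ'=2.3090 (R=-1.2500) → pose (-2.3466, -1.1477, 2.3090)
step 3: θ'=3.8090 (R=-1.7500) → pose (0.0310, -1.3445, 3.8090)
step 4: θ'=4.8090 (R=3.5000) → pose (-1.2864, -4.4311, 4.8090)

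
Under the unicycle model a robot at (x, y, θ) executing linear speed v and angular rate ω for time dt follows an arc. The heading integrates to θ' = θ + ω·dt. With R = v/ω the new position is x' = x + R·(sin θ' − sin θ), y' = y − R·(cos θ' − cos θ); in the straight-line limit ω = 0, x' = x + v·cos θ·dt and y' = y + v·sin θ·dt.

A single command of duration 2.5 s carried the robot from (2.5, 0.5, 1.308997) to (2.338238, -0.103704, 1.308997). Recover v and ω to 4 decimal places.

v = -0.2500, ω = 0.0000

Δθ = 1.308997 − 1.308997 = 0.000000
ω = Δθ/dt = 0.000000/2.5 = 0.0000
ω = 0 → v = (Δx·cos θ + Δy·sin θ)/dt = -0.2500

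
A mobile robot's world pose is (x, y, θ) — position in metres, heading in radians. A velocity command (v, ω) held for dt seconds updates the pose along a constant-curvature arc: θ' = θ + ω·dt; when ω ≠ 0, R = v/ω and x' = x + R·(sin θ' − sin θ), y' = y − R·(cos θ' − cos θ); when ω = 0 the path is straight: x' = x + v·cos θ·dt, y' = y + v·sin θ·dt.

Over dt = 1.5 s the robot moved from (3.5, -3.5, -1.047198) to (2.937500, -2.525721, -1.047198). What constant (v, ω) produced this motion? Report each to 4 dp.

Δθ = -1.047198 − -1.047198 = 0.000000
ω = Δθ/dt = 0.000000/1.5 = 0.0000
ω = 0 → v = (Δx·cos θ + Δy·sin θ)/dt = -0.7500

v = -0.7500, ω = 0.0000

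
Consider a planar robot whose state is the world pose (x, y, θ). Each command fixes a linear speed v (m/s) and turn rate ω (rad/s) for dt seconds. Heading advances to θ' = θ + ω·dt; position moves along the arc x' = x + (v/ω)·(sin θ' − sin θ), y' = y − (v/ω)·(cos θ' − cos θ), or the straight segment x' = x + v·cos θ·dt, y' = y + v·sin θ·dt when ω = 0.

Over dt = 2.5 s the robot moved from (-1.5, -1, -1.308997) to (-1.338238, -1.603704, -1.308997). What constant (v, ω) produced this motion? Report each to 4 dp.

Δθ = -1.308997 − -1.308997 = 0.000000
ω = Δθ/dt = 0.000000/2.5 = 0.0000
ω = 0 → v = (Δx·cos θ + Δy·sin θ)/dt = 0.2500

v = 0.2500, ω = 0.0000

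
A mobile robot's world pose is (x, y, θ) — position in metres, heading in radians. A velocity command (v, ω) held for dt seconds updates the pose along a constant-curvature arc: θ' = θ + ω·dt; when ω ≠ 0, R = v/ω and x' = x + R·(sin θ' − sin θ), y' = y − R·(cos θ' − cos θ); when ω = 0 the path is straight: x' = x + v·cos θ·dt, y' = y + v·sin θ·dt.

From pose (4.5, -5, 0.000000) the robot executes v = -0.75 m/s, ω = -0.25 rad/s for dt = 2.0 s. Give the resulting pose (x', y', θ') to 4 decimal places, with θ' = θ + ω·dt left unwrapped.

θ' = 0.0000 + -0.25·2.0 = -0.5000
R = v/ω = -0.75/-0.25 = 3.0000
x' = 4.5 + 3.0000·(sin -0.5000 − sin 0.0000) = 3.0617
y' = -5 − 3.0000·(cos -0.5000 − cos 0.0000) = -4.6327

(3.0617, -4.6327, -0.5000)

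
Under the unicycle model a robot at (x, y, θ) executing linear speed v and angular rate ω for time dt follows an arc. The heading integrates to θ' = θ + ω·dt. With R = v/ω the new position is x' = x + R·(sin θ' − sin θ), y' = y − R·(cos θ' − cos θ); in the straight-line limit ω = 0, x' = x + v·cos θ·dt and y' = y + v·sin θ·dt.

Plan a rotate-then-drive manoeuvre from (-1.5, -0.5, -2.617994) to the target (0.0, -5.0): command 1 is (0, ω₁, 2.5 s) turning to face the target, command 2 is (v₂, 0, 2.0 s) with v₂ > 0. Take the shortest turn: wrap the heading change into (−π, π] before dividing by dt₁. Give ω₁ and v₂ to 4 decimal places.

ω₁ = 0.5476, v₂ = 2.3717

heading to target = atan2(-5−-0.5, 0−-1.5) = -1.2490
Δθ = wrap(-1.2490 − -2.6180) = 1.3689; ω₁ = Δθ/dt₁ = 0.5476
distance = √((0−-1.5)² + (-5−-0.5)²) = 4.7434; v₂ = distance/dt₂ = 2.3717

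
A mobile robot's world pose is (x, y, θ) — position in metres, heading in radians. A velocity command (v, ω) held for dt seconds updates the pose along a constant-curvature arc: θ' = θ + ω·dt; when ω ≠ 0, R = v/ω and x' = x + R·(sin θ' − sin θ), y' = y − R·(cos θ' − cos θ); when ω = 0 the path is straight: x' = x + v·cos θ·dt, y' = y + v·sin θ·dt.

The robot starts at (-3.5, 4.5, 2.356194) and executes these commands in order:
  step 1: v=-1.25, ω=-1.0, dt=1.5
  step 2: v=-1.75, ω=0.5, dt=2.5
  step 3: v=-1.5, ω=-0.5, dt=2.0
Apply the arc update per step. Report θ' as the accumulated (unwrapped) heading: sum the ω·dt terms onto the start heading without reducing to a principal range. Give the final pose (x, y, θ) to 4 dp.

step 1: θ'=0.8562 (R=1.2500) → pose (-3.4397, 2.7970, 0.8562)
step 2: θ'=2.1062 (R=-3.5000) → pose (-3.8062, -1.2823, 2.1062)
step 3: θ'=1.1062 (R=3.0000) → pose (-3.7044, -4.1570, 1.1062)

(-3.7044, -4.1570, 1.1062)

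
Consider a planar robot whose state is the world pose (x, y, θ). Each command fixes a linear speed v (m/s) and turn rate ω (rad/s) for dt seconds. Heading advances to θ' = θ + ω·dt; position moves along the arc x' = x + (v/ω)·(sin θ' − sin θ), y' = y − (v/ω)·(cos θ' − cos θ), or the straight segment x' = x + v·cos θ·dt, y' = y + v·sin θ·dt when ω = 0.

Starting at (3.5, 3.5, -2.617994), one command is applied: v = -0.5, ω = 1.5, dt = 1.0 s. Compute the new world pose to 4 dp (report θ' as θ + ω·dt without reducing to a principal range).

θ' = -2.6180 + 1.5·1.0 = -1.1180
R = v/ω = -0.5/1.5 = -0.3333
x' = 3.5 + -0.3333·(sin -1.1180 − sin -2.6180) = 3.6331
y' = 3.5 − -0.3333·(cos -1.1180 − cos -2.6180) = 3.9345

(3.6331, 3.9345, -1.1180)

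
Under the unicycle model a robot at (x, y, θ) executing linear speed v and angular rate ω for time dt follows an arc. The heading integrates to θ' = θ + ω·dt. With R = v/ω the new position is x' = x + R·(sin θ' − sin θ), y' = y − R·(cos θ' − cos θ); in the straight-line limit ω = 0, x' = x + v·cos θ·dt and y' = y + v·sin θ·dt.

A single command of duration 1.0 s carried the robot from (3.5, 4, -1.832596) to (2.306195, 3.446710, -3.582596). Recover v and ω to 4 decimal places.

v = 1.5000, ω = -1.7500

Δθ = -3.582596 − -1.832596 = -1.750000
ω = Δθ/dt = -1.750000/1.0 = -1.7500
R = Δx/(sin θ' − sin θ) = -0.8571
v = R·ω = -0.8571·-1.7500 = 1.5000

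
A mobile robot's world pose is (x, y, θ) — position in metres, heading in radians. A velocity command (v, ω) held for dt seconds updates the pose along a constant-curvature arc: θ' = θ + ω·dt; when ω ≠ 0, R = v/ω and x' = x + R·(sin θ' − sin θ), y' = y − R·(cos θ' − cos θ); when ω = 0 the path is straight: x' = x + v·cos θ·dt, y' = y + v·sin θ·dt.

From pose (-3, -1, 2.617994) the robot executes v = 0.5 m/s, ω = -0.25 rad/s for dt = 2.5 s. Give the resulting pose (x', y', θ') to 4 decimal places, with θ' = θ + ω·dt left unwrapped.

(-3.8244, -0.0875, 1.9930)

θ' = 2.6180 + -0.25·2.5 = 1.9930
R = v/ω = 0.5/-0.25 = -2.0000
x' = -3 + -2.0000·(sin 1.9930 − sin 2.6180) = -3.8244
y' = -1 − -2.0000·(cos 1.9930 − cos 2.6180) = -0.0875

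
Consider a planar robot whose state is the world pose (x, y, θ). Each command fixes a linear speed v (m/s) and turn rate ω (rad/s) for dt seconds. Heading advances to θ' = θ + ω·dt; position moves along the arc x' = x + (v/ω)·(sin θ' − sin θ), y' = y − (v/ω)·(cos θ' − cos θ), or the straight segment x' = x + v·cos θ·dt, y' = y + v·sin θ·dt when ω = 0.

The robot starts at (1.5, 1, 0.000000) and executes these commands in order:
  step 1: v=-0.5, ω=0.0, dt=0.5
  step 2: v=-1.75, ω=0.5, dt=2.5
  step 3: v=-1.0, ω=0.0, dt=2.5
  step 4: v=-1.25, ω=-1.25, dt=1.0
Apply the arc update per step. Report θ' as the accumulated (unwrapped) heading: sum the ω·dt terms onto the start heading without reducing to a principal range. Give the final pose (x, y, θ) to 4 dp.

(-3.8087, -4.4535, 0.0000)

step 1: θ'=0.0000 (straight) → pose (1.2500, 1.0000, 0.0000)
step 2: θ'=1.2500 (R=-3.5000) → pose (-2.0714, -1.3964, 1.2500)
step 3: θ'=1.2500 (straight) → pose (-2.8598, -3.7688, 1.2500)
step 4: θ'=0.0000 (R=1.0000) → pose (-3.8087, -4.4535, 0.0000)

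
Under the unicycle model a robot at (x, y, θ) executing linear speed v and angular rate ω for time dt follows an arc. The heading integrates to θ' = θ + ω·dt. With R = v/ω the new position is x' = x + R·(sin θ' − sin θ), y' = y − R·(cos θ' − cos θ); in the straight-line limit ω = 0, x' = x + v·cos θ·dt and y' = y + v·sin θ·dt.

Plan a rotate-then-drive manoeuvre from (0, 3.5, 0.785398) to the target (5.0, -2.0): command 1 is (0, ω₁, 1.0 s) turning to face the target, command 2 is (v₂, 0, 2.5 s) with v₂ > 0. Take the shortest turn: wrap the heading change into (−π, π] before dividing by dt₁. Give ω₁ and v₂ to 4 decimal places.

ω₁ = -1.6184, v₂ = 2.9732

heading to target = atan2(-2−3.5, 5−0) = -0.8330
Δθ = wrap(-0.8330 − 0.7854) = -1.6184; ω₁ = Δθ/dt₁ = -1.6184
distance = √((5−0)² + (-2−3.5)²) = 7.4330; v₂ = distance/dt₂ = 2.9732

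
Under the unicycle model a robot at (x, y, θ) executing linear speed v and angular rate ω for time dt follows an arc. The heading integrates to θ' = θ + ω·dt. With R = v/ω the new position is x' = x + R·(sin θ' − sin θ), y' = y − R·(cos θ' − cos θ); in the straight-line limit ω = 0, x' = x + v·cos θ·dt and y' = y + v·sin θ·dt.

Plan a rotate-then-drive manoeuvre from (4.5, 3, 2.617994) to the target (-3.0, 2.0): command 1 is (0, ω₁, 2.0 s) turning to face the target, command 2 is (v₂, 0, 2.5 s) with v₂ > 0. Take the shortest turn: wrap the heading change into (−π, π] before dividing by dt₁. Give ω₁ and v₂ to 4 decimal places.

ω₁ = 0.3281, v₂ = 3.0265

heading to target = atan2(2−3, -3−4.5) = -3.0090
Δθ = wrap(-3.0090 − 2.6180) = 0.6562; ω₁ = Δθ/dt₁ = 0.3281
distance = √((-3−4.5)² + (2−3)²) = 7.5664; v₂ = distance/dt₂ = 3.0265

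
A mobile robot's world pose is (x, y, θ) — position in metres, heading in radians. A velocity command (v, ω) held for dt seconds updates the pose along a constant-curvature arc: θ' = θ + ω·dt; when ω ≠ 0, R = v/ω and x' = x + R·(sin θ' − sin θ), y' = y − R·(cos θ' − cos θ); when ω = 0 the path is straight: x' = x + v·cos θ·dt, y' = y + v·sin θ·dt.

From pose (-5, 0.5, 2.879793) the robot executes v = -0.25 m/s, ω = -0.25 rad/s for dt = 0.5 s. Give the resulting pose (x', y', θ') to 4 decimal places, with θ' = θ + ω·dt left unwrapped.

θ' = 2.8798 + -0.25·0.5 = 2.7548
R = v/ω = -0.25/-0.25 = 1.0000
x' = -5 + 1.0000·(sin 2.7548 − sin 2.8798) = -4.8816
y' = 0.5 − 1.0000·(cos 2.7548 − cos 2.8798) = 0.4602

(-4.8816, 0.4602, 2.7548)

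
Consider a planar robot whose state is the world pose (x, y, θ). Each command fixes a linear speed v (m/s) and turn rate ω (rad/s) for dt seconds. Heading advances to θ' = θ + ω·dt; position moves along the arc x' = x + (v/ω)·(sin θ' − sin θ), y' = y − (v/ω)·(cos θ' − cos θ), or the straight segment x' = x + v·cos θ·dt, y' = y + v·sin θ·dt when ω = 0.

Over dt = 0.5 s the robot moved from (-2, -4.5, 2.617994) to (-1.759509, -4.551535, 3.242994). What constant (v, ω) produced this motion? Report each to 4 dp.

v = -0.5000, ω = 1.2500

Δθ = 3.242994 − 2.617994 = 0.625000
ω = Δθ/dt = 0.625000/0.5 = 1.2500
R = Δx/(sin θ' − sin θ) = -0.4000
v = R·ω = -0.4000·1.2500 = -0.5000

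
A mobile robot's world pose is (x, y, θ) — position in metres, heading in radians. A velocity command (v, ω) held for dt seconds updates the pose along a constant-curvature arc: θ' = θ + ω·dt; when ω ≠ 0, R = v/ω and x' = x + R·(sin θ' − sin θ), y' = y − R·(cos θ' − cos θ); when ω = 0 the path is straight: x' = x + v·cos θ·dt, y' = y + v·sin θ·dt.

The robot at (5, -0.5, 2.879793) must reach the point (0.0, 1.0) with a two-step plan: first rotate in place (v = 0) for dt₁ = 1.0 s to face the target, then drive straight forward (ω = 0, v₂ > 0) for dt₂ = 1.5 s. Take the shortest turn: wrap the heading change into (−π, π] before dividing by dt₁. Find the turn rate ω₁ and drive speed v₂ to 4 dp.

ω₁ = -0.0297, v₂ = 3.4801

heading to target = atan2(1−-0.5, 0−5) = 2.8501
Δθ = wrap(2.8501 − 2.8798) = -0.0297; ω₁ = Δθ/dt₁ = -0.0297
distance = √((0−5)² + (1−-0.5)²) = 5.2202; v₂ = distance/dt₂ = 3.4801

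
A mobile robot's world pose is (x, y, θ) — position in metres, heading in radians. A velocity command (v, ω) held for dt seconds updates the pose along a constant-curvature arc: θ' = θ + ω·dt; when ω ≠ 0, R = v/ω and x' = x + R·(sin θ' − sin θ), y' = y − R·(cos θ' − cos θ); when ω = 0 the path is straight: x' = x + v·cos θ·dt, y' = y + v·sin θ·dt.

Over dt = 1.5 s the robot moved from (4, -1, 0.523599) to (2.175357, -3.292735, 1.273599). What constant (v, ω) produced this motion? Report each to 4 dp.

v = -2.0000, ω = 0.5000

Δθ = 1.273599 − 0.523599 = 0.750000
ω = Δθ/dt = 0.750000/1.5 = 0.5000
R = −Δy/(cos θ' − cos θ) = -4.0000
v = R·ω = -4.0000·0.5000 = -2.0000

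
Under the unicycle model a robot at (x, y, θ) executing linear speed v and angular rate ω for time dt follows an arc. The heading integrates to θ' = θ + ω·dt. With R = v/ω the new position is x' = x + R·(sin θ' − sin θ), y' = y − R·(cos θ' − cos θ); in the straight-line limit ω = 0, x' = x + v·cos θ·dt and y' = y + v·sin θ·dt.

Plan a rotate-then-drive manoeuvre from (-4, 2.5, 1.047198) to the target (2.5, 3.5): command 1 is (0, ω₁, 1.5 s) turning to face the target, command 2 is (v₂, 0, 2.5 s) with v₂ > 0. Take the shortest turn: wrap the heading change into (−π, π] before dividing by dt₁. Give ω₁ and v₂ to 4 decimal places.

ω₁ = -0.5964, v₂ = 2.6306

heading to target = atan2(3.5−2.5, 2.5−-4) = 0.1526
Δθ = wrap(0.1526 − 1.0472) = -0.8945; ω₁ = Δθ/dt₁ = -0.5964
distance = √((2.5−-4)² + (3.5−2.5)²) = 6.5765; v₂ = distance/dt₂ = 2.6306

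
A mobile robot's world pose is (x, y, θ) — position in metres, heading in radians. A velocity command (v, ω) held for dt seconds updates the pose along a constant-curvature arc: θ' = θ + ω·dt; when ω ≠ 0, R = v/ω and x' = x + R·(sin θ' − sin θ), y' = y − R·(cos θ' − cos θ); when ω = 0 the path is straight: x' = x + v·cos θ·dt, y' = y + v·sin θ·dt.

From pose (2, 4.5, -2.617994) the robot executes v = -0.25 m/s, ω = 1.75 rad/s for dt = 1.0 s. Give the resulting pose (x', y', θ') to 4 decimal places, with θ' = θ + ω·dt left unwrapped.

(2.0376, 4.7161, -0.8680)

θ' = -2.6180 + 1.75·1.0 = -0.8680
R = v/ω = -0.25/1.75 = -0.1429
x' = 2 + -0.1429·(sin -0.8680 − sin -2.6180) = 2.0376
y' = 4.5 − -0.1429·(cos -0.8680 − cos -2.6180) = 4.7161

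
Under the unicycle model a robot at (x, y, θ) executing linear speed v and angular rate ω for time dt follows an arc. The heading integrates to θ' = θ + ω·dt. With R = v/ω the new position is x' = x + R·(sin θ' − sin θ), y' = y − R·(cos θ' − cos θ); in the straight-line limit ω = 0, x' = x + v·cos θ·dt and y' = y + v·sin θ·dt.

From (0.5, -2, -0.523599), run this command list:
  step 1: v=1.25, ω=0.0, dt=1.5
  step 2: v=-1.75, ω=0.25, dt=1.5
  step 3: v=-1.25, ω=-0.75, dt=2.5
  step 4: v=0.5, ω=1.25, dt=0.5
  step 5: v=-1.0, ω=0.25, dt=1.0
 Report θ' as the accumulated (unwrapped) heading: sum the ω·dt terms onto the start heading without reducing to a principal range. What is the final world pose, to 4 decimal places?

(-1.9183, 1.0108, -1.1486)

step 1: θ'=-0.5236 (straight) → pose (2.1238, -2.9375, -0.5236)
step 2: θ'=-0.1486 (R=-7.0000) → pose (-0.3398, -2.0768, -0.1486)
step 3: θ'=-2.0236 (R=1.6667) → pose (-1.5918, 0.3006, -2.0236)
step 4: θ'=-1.3986 (R=0.4000) → pose (-1.6262, 0.0571, -1.3986)
step 5: θ'=-1.1486 (R=-4.0000) → pose (-1.9183, 1.0108, -1.1486)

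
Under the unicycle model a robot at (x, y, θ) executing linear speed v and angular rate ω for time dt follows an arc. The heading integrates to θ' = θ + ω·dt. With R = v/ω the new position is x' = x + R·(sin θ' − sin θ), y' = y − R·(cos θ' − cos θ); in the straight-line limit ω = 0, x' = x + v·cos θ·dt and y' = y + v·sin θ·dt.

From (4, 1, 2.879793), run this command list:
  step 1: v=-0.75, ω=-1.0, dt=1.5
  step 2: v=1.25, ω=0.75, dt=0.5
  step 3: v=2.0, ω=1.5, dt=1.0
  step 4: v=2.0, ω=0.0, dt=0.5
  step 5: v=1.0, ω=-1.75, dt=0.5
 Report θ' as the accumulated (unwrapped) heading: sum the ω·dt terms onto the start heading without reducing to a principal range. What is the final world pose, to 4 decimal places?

step 1: θ'=1.3798 (R=0.7500) → pose (4.5422, 0.1332, 1.3798)
step 2: θ'=1.7548 (R=1.6667) → pose (4.5444, 0.7545, 1.7548)
step 3: θ'=3.2548 (R=1.3333) → pose (3.0830, 1.8354, 3.2548)
step 4: θ'=3.2548 (straight) → pose (2.0894, 1.7224, 3.2548)
step 5: θ'=2.3798 (R=-0.5714) → pose (1.6304, 1.8767, 2.3798)

(1.6304, 1.8767, 2.3798)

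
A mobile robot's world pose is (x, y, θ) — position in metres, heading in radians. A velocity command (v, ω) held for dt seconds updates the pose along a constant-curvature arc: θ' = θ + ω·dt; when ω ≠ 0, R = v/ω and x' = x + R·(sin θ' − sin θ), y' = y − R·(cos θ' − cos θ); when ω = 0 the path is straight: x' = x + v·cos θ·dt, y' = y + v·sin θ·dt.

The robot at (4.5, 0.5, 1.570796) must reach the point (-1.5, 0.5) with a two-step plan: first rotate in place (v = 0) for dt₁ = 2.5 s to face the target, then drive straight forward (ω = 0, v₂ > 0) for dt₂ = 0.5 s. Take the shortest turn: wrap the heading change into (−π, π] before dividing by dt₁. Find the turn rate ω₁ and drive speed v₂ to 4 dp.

ω₁ = 0.6283, v₂ = 12.0000

heading to target = atan2(0.5−0.5, -1.5−4.5) = 3.1416
Δθ = wrap(3.1416 − 1.5708) = 1.5708; ω₁ = Δθ/dt₁ = 0.6283
distance = √((-1.5−4.5)² + (0.5−0.5)²) = 6.0000; v₂ = distance/dt₂ = 12.0000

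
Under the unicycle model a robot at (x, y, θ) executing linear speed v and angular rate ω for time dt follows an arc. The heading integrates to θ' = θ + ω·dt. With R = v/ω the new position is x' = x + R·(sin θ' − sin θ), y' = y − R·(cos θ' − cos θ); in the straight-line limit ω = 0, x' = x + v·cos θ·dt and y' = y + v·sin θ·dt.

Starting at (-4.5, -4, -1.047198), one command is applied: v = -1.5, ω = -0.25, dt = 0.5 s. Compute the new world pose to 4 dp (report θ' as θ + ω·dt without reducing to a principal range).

(-4.8335, -3.3288, -1.1722)

θ' = -1.0472 + -0.25·0.5 = -1.1722
R = v/ω = -1.5/-0.25 = 6.0000
x' = -4.5 + 6.0000·(sin -1.1722 − sin -1.0472) = -4.8335
y' = -4 − 6.0000·(cos -1.1722 − cos -1.0472) = -3.3288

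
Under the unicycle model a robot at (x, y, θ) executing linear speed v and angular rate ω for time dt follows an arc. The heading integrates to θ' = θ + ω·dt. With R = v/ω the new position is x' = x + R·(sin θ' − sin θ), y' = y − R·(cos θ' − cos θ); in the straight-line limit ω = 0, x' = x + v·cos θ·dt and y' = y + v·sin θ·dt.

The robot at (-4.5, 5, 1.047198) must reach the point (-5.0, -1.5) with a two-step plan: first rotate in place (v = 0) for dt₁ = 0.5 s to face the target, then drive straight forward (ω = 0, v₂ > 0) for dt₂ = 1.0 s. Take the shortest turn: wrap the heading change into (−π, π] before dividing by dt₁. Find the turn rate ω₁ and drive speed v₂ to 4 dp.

heading to target = atan2(-1.5−5, -5−-4.5) = -1.6476
Δθ = wrap(-1.6476 − 1.0472) = -2.6948; ω₁ = Δθ/dt₁ = -5.3895
distance = √((-5−-4.5)² + (-1.5−5)²) = 6.5192; v₂ = distance/dt₂ = 6.5192

ω₁ = -5.3895, v₂ = 6.5192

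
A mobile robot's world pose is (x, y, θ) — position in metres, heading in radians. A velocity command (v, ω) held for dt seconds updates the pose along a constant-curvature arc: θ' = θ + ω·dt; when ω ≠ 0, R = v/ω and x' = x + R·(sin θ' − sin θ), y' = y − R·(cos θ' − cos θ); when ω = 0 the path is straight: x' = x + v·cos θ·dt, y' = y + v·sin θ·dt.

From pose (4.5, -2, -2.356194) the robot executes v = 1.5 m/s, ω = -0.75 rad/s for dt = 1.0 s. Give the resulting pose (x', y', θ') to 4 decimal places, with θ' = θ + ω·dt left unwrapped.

θ' = -2.3562 + -0.75·1.0 = -3.1062
R = v/ω = 1.5/-0.75 = -2.0000
x' = 4.5 + -2.0000·(sin -3.1062 − sin -2.3562) = 3.1566
y' = -2 − -2.0000·(cos -3.1062 − cos -2.3562) = -2.5845

(3.1566, -2.5845, -3.1062)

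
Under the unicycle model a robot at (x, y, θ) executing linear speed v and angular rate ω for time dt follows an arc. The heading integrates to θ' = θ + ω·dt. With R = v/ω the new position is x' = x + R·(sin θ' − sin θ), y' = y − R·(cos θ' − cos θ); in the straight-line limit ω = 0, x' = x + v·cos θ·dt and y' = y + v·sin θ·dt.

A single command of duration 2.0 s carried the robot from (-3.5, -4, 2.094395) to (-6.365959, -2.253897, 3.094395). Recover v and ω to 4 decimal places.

v = 1.7500, ω = 0.5000

Δθ = 3.094395 − 2.094395 = 1.000000
ω = Δθ/dt = 1.000000/2.0 = 0.5000
R = Δx/(sin θ' − sin θ) = 3.5000
v = R·ω = 3.5000·0.5000 = 1.7500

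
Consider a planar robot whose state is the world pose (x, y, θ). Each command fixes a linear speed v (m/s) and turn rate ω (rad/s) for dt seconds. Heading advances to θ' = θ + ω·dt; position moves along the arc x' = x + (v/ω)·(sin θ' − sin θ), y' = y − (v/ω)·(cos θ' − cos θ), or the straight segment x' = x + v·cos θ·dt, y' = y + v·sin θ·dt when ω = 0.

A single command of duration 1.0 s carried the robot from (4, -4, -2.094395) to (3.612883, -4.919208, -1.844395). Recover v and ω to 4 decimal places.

Δθ = -1.844395 − -2.094395 = 0.250000
ω = Δθ/dt = 0.250000/1.0 = 0.2500
R = −Δy/(cos θ' − cos θ) = 4.0000
v = R·ω = 4.0000·0.2500 = 1.0000

v = 1.0000, ω = 0.2500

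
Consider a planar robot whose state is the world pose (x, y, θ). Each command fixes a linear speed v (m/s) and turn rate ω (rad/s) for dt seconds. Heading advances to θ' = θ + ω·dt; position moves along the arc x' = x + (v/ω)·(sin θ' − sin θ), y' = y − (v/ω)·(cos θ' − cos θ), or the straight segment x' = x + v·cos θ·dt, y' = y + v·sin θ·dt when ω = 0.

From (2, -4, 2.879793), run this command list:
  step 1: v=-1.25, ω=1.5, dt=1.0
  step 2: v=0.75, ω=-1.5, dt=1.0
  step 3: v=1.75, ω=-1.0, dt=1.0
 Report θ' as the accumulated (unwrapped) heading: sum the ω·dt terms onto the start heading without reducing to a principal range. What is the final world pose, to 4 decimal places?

(1.1872, -2.6287, 1.8798)

step 1: θ'=4.3798 (R=-0.8333) → pose (3.0033, -3.4671, 4.3798)
step 2: θ'=2.8798 (R=-0.5000) → pose (2.4013, -3.7869, 2.8798)
step 3: θ'=1.8798 (R=-1.7500) → pose (1.1872, -2.6287, 1.8798)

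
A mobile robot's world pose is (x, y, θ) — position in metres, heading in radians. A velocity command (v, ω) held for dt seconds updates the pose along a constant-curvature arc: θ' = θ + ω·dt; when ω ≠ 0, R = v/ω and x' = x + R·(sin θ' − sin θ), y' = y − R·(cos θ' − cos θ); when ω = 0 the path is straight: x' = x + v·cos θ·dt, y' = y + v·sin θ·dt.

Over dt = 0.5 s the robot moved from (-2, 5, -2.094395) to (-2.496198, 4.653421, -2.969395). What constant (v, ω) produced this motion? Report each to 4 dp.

Δθ = -2.969395 − -2.094395 = -0.875000
ω = Δθ/dt = -0.875000/0.5 = -1.7500
R = Δx/(sin θ' − sin θ) = -0.7143
v = R·ω = -0.7143·-1.7500 = 1.2500

v = 1.2500, ω = -1.7500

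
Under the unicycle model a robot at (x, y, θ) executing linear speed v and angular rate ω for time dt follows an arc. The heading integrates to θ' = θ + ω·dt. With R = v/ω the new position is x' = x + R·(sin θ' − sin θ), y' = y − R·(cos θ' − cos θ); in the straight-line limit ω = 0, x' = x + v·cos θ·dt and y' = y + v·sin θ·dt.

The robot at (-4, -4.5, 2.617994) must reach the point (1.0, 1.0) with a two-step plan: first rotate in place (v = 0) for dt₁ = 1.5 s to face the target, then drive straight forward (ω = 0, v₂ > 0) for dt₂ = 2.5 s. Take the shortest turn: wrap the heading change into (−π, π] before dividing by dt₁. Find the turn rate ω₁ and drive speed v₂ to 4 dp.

ω₁ = -1.1900, v₂ = 2.9732

heading to target = atan2(1−-4.5, 1−-4) = 0.8330
Δθ = wrap(0.8330 − 2.6180) = -1.7850; ω₁ = Δθ/dt₁ = -1.1900
distance = √((1−-4)² + (1−-4.5)²) = 7.4330; v₂ = distance/dt₂ = 2.9732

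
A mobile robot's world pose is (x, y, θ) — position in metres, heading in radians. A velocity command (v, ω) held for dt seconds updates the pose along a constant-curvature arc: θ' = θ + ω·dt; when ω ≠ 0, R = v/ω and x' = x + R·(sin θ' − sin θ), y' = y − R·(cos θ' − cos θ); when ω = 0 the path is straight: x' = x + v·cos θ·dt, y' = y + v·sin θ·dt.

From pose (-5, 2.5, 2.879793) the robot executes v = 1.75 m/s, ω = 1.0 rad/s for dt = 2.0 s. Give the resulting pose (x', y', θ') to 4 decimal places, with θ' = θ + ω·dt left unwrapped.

(-7.1785, 0.5180, 4.8798)

θ' = 2.8798 + 1.0·2.0 = 4.8798
R = v/ω = 1.75/1.0 = 1.7500
x' = -5 + 1.7500·(sin 4.8798 − sin 2.8798) = -7.1785
y' = 2.5 − 1.7500·(cos 4.8798 − cos 2.8798) = 0.5180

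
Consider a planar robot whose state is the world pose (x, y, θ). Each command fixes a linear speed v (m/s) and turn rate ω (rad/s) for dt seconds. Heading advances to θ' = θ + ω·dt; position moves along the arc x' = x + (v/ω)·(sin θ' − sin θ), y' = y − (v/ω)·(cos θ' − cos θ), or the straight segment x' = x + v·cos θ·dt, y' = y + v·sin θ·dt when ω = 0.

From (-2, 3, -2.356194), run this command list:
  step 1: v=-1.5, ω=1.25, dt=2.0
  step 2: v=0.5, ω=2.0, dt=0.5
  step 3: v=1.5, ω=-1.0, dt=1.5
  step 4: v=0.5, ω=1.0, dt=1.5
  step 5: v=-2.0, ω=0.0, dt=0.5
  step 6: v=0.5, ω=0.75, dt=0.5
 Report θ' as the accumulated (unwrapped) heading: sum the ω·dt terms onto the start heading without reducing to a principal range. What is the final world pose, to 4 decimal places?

step 1: θ'=0.1438 (R=-1.2000) → pose (-3.0205, 5.0361, 0.1438)
step 2: θ'=1.1438 (R=0.2500) → pose (-2.8288, 5.1800, 1.1438)
step 3: θ'=-0.3562 (R=-1.5000) → pose (-0.9404, 5.9647, -0.3562)
step 4: θ'=1.1438 (R=0.5000) → pose (-0.3109, 6.2262, 1.1438)
step 5: θ'=1.1438 (straight) → pose (-0.7251, 5.3160, 1.1438)
step 6: θ'=1.5188 (R=0.6667) → pose (-0.6661, 5.5575, 1.5188)

(-0.6661, 5.5575, 1.5188)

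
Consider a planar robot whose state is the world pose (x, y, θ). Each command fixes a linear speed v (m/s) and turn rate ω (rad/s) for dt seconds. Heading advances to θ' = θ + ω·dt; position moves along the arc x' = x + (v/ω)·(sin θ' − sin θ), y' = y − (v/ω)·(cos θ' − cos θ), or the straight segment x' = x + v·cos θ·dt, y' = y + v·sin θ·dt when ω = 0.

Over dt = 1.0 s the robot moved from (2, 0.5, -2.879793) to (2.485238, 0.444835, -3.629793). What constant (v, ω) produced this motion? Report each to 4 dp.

Δθ = -3.629793 − -2.879793 = -0.750000
ω = Δθ/dt = -0.750000/1.0 = -0.7500
R = Δx/(sin θ' − sin θ) = 0.6667
v = R·ω = 0.6667·-0.7500 = -0.5000

v = -0.5000, ω = -0.7500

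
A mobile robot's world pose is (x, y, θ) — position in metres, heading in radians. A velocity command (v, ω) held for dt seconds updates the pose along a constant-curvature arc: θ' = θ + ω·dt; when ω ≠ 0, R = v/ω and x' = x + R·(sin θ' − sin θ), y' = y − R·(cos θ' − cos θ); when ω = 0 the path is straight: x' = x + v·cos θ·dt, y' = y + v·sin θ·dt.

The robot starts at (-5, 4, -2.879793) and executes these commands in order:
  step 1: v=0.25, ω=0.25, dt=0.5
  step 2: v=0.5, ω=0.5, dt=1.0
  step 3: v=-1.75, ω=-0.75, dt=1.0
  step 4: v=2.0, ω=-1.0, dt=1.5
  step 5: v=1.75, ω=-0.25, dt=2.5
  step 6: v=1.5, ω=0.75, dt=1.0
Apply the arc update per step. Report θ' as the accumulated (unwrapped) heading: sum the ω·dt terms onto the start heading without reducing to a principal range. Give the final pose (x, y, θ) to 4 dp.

step 1: θ'=-2.7548 (R=1.0000) → pose (-5.1184, 3.9602, -2.7548)
step 2: θ'=-2.2548 (R=1.0000) → pose (-5.5162, 3.6660, -2.2548)
step 3: θ'=-3.0048 (R=2.3333) → pose (-4.0260, 4.5031, -3.0048)
step 4: θ'=-4.5048 (R=-2.0000) → pose (-6.2558, 6.0722, -4.5048)
step 5: θ'=-5.1298 (R=-7.0000) → pose (-5.8051, 10.3527, -5.1298)
step 6: θ'=-4.3798 (R=2.0000) → pose (-5.7430, 11.8164, -4.3798)

(-5.7430, 11.8164, -4.3798)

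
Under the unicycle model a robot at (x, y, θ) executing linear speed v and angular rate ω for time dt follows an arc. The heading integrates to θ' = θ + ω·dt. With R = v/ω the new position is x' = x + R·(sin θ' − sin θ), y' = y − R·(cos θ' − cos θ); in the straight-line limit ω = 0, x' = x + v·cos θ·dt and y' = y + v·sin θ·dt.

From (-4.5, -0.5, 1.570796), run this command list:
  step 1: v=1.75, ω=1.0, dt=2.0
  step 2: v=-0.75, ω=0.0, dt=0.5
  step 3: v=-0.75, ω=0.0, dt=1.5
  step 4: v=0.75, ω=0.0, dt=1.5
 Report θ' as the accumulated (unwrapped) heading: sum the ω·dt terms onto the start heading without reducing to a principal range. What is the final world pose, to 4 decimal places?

step 1: θ'=3.5708 (R=1.7500) → pose (-6.9783, 1.0913, 3.5708)
step 2: θ'=3.5708 (straight) → pose (-6.6373, 1.2473, 3.5708)
step 3: θ'=3.5708 (straight) → pose (-5.6143, 1.7155, 3.5708)
step 4: θ'=3.5708 (straight) → pose (-6.6373, 1.2473, 3.5708)

(-6.6373, 1.2473, 3.5708)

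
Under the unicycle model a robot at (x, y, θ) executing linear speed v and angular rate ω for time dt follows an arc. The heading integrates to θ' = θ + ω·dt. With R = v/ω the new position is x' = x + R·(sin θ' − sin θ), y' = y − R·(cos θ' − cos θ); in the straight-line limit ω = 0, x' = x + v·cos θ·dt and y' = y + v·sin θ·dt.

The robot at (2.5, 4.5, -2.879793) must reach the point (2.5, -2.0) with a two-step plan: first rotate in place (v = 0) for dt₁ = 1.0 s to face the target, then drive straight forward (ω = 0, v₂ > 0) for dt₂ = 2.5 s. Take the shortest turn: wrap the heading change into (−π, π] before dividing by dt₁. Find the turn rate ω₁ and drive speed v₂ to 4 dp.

ω₁ = 1.3090, v₂ = 2.6000

heading to target = atan2(-2−4.5, 2.5−2.5) = -1.5708
Δθ = wrap(-1.5708 − -2.8798) = 1.3090; ω₁ = Δθ/dt₁ = 1.3090
distance = √((2.5−2.5)² + (-2−4.5)²) = 6.5000; v₂ = distance/dt₂ = 2.6000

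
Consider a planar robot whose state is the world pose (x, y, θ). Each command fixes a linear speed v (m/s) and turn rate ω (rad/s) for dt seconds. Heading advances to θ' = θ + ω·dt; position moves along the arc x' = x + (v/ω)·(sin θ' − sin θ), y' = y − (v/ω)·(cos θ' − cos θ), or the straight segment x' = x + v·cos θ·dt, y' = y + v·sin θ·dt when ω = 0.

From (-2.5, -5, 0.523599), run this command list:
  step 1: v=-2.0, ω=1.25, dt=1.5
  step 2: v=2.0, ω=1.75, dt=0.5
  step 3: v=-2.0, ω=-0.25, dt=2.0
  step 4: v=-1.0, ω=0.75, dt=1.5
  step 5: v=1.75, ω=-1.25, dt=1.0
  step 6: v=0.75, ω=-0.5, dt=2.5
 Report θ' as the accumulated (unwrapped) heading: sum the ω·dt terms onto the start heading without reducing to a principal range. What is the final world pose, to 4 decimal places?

(-0.7716, -6.1010, 1.3986)

step 1: θ'=2.3986 (R=-1.6000) → pose (-2.7824, -7.5640, 2.3986)
step 2: θ'=3.2736 (R=1.1429) → pose (-3.7060, -7.2727, 3.2736)
step 3: θ'=2.7736 (R=8.0000) → pose (0.2250, -7.7387, 2.7736)
step 4: θ'=3.8986 (R=-1.3333) → pose (1.6203, -7.4638, 3.8986)
step 5: θ'=2.6486 (R=-1.4000) → pose (-0.0037, -7.6794, 2.6486)
step 6: θ'=1.3986 (R=-1.5000) → pose (-0.7716, -6.1010, 1.3986)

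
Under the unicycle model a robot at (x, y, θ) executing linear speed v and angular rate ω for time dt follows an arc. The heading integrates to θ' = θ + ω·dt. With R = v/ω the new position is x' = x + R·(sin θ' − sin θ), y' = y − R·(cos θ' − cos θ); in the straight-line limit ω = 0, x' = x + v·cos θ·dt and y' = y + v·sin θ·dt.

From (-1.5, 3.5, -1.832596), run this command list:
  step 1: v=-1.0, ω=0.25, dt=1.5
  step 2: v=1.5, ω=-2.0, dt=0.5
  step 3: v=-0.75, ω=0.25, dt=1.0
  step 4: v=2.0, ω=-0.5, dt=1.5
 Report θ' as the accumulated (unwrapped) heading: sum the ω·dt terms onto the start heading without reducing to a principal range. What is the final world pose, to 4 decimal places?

step 1: θ'=-1.4576 (R=-4.0000) → pose (-1.3893, 4.9871, -1.4576)
step 2: θ'=-2.4576 (R=-0.7500) → pose (-1.6606, 4.3211, -2.4576)
step 3: θ'=-2.2076 (R=-3.0000) → pose (-1.1443, 4.8624, -2.2076)
step 4: θ'=-2.9576 (R=-4.0000) → pose (-3.6284, 3.3084, -2.9576)

(-3.6284, 3.3084, -2.9576)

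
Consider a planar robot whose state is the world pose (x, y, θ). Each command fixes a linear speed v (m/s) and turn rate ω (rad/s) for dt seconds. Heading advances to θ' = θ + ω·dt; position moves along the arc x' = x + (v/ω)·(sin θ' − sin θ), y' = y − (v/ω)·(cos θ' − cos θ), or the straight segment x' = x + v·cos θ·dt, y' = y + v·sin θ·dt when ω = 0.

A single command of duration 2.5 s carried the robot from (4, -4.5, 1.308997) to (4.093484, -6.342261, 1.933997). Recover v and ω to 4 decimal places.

v = -0.7500, ω = 0.2500

Δθ = 1.933997 − 1.308997 = 0.625000
ω = Δθ/dt = 0.625000/2.5 = 0.2500
R = −Δy/(cos θ' − cos θ) = -3.0000
v = R·ω = -3.0000·0.2500 = -0.7500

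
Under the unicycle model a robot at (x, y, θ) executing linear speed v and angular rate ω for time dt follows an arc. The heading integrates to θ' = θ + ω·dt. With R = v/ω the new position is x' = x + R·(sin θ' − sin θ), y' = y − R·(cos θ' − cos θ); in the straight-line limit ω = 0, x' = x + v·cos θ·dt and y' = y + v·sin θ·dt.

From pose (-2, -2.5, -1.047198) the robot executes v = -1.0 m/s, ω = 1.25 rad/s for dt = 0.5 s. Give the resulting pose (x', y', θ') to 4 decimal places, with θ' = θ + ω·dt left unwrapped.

(-2.3650, -2.1702, -0.4222)

θ' = -1.0472 + 1.25·0.5 = -0.4222
R = v/ω = -1.0/1.25 = -0.8000
x' = -2 + -0.8000·(sin -0.4222 − sin -1.0472) = -2.3650
y' = -2.5 − -0.8000·(cos -0.4222 − cos -1.0472) = -2.1702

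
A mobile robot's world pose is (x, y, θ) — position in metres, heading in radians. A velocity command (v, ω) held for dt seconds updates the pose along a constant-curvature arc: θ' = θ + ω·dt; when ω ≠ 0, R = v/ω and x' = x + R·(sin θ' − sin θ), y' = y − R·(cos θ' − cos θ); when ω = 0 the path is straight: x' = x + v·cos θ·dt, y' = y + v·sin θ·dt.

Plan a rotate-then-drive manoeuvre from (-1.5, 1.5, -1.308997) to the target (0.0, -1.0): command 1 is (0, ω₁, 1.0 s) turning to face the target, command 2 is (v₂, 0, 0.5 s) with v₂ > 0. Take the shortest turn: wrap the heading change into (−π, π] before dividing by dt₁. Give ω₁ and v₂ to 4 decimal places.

ω₁ = 0.2786, v₂ = 5.8310

heading to target = atan2(-1−1.5, 0−-1.5) = -1.0304
Δθ = wrap(-1.0304 − -1.3090) = 0.2786; ω₁ = Δθ/dt₁ = 0.2786
distance = √((0−-1.5)² + (-1−1.5)²) = 2.9155; v₂ = distance/dt₂ = 5.8310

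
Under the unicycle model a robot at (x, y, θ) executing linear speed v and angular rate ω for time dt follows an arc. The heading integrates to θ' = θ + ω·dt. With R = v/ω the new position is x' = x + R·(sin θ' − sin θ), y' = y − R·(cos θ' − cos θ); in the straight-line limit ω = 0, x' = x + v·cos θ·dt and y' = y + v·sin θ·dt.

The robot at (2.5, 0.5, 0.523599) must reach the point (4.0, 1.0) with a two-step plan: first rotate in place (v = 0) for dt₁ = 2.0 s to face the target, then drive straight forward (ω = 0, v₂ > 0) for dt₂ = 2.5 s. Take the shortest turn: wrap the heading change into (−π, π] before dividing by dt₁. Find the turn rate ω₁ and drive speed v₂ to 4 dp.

ω₁ = -0.1009, v₂ = 0.6325

heading to target = atan2(1−0.5, 4−2.5) = 0.3218
Δθ = wrap(0.3218 − 0.5236) = -0.2018; ω₁ = Δθ/dt₁ = -0.1009
distance = √((4−2.5)² + (1−0.5)²) = 1.5811; v₂ = distance/dt₂ = 0.6325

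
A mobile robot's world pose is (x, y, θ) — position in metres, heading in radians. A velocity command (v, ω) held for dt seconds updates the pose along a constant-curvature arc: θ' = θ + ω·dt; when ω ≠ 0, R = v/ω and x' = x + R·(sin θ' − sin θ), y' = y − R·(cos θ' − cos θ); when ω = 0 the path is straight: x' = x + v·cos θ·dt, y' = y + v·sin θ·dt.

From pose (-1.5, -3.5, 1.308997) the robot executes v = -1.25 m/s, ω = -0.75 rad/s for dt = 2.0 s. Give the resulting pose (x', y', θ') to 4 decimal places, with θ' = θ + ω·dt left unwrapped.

θ' = 1.3090 + -0.75·2.0 = -0.1910
R = v/ω = -1.25/-0.75 = 1.6667
x' = -1.5 + 1.6667·(sin -0.1910 − sin 1.3090) = -3.4263
y' = -3.5 − 1.6667·(cos -0.1910 − cos 1.3090) = -4.7050

(-3.4263, -4.7050, -0.1910)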